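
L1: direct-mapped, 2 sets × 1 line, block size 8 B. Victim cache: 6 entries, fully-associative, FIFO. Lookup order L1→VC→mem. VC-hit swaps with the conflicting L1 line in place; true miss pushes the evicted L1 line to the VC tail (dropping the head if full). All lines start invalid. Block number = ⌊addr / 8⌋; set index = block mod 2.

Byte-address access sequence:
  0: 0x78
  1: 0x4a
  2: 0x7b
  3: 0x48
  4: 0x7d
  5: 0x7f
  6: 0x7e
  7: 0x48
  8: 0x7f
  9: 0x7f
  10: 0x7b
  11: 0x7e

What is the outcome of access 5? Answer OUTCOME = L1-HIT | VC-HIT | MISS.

OUTCOME = L1-HIT

0: 0x78 (blk 15, set 1) → MISS  vc=[]
1: 0x4a (blk 9, set 1) → MISS  vc=[15]
2: 0x7b (blk 15, set 1) → VC-HIT  vc=[9]
3: 0x48 (blk 9, set 1) → VC-HIT  vc=[15]
4: 0x7d (blk 15, set 1) → VC-HIT  vc=[9]
5: 0x7f (blk 15, set 1) → L1-HIT  vc=[9]
6: 0x7e (blk 15, set 1) → L1-HIT  vc=[9]
7: 0x48 (blk 9, set 1) → VC-HIT  vc=[15]
8: 0x7f (blk 15, set 1) → VC-HIT  vc=[9]
9: 0x7f (blk 15, set 1) → L1-HIT  vc=[9]
10: 0x7b (blk 15, set 1) → L1-HIT  vc=[9]
11: 0x7e (blk 15, set 1) → L1-HIT  vc=[9]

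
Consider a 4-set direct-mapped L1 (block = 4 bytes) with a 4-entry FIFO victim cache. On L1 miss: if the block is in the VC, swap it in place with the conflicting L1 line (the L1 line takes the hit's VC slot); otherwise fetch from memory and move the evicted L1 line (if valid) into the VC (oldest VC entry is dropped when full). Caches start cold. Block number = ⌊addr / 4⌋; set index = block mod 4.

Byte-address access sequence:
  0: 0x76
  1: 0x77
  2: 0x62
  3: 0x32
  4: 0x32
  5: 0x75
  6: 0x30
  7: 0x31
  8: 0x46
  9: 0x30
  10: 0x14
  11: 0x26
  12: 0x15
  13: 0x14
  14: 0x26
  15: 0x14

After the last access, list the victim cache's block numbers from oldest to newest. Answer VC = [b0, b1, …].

VC = [24, 29, 17, 9]

0: 0x76 (blk 29, set 1) → MISS  vc=[]
1: 0x77 (blk 29, set 1) → L1-HIT  vc=[]
2: 0x62 (blk 24, set 0) → MISS  vc=[]
3: 0x32 (blk 12, set 0) → MISS  vc=[24]
4: 0x32 (blk 12, set 0) → L1-HIT  vc=[24]
5: 0x75 (blk 29, set 1) → L1-HIT  vc=[24]
6: 0x30 (blk 12, set 0) → L1-HIT  vc=[24]
7: 0x31 (blk 12, set 0) → L1-HIT  vc=[24]
8: 0x46 (blk 17, set 1) → MISS  vc=[24, 29]
9: 0x30 (blk 12, set 0) → L1-HIT  vc=[24, 29]
10: 0x14 (blk 5, set 1) → MISS  vc=[24, 29, 17]
11: 0x26 (blk 9, set 1) → MISS  vc=[24, 29, 17, 5]
12: 0x15 (blk 5, set 1) → VC-HIT  vc=[24, 29, 17, 9]
13: 0x14 (blk 5, set 1) → L1-HIT  vc=[24, 29, 17, 9]
14: 0x26 (blk 9, set 1) → VC-HIT  vc=[24, 29, 17, 5]
15: 0x14 (blk 5, set 1) → VC-HIT  vc=[24, 29, 17, 9]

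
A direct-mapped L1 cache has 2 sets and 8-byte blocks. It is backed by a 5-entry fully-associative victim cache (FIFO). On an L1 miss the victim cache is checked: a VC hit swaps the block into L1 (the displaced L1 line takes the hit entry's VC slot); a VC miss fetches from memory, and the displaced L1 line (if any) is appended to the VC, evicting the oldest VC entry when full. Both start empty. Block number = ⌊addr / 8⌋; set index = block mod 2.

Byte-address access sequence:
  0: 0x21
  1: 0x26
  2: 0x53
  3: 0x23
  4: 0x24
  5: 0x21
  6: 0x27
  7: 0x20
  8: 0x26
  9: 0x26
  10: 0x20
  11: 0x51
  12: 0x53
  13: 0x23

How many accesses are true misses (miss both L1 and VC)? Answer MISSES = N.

0: 0x21 (blk 4, set 0) → MISS  vc=[]
1: 0x26 (blk 4, set 0) → L1-HIT  vc=[]
2: 0x53 (blk 10, set 0) → MISS  vc=[4]
3: 0x23 (blk 4, set 0) → VC-HIT  vc=[10]
4: 0x24 (blk 4, set 0) → L1-HIT  vc=[10]
5: 0x21 (blk 4, set 0) → L1-HIT  vc=[10]
6: 0x27 (blk 4, set 0) → L1-HIT  vc=[10]
7: 0x20 (blk 4, set 0) → L1-HIT  vc=[10]
8: 0x26 (blk 4, set 0) → L1-HIT  vc=[10]
9: 0x26 (blk 4, set 0) → L1-HIT  vc=[10]
10: 0x20 (blk 4, set 0) → L1-HIT  vc=[10]
11: 0x51 (blk 10, set 0) → VC-HIT  vc=[4]
12: 0x53 (blk 10, set 0) → L1-HIT  vc=[4]
13: 0x23 (blk 4, set 0) → VC-HIT  vc=[10]

MISSES = 2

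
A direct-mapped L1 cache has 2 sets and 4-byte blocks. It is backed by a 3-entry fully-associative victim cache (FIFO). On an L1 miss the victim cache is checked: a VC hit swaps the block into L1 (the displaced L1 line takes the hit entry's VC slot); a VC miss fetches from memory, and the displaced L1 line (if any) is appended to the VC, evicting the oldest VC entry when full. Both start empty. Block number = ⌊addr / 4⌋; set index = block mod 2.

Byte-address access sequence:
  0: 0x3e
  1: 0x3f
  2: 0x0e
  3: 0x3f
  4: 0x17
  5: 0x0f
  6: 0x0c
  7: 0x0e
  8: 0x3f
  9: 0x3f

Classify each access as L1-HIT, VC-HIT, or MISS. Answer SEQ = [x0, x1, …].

SEQ = [MISS, L1-HIT, MISS, VC-HIT, MISS, VC-HIT, L1-HIT, L1-HIT, VC-HIT, L1-HIT]

0: 0x3e (blk 15, set 1) → MISS  vc=[]
1: 0x3f (blk 15, set 1) → L1-HIT  vc=[]
2: 0xe (blk 3, set 1) → MISS  vc=[15]
3: 0x3f (blk 15, set 1) → VC-HIT  vc=[3]
4: 0x17 (blk 5, set 1) → MISS  vc=[3, 15]
5: 0xf (blk 3, set 1) → VC-HIT  vc=[5, 15]
6: 0xc (blk 3, set 1) → L1-HIT  vc=[5, 15]
7: 0xe (blk 3, set 1) → L1-HIT  vc=[5, 15]
8: 0x3f (blk 15, set 1) → VC-HIT  vc=[5, 3]
9: 0x3f (blk 15, set 1) → L1-HIT  vc=[5, 3]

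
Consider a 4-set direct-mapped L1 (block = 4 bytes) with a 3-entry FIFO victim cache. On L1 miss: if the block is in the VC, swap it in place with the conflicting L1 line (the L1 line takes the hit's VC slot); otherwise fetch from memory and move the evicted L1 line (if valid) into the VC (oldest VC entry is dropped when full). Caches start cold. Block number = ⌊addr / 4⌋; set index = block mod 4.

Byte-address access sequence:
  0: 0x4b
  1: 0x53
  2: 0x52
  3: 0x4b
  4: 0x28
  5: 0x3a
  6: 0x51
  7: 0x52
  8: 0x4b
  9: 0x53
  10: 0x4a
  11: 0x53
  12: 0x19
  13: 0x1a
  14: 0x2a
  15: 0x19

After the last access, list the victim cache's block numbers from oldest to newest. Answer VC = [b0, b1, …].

VC = [14, 10, 18]

  [0] addr=0x4b blk=18 s=2: MISS | VC []
  [1] addr=0x53 blk=20 s=0: MISS | VC []
  [2] addr=0x52 blk=20 s=0: L1-HIT | VC []
  [3] addr=0x4b blk=18 s=2: L1-HIT | VC []
  [4] addr=0x28 blk=10 s=2: MISS | VC [18]
  [5] addr=0x3a blk=14 s=2: MISS | VC [18, 10]
  [6] addr=0x51 blk=20 s=0: L1-HIT | VC [18, 10]
  [7] addr=0x52 blk=20 s=0: L1-HIT | VC [18, 10]
  [8] addr=0x4b blk=18 s=2: VC-HIT | VC [14, 10]
  [9] addr=0x53 blk=20 s=0: L1-HIT | VC [14, 10]
  [10] addr=0x4a blk=18 s=2: L1-HIT | VC [14, 10]
  [11] addr=0x53 blk=20 s=0: L1-HIT | VC [14, 10]
  [12] addr=0x19 blk=6 s=2: MISS | VC [14, 10, 18]
  [13] addr=0x1a blk=6 s=2: L1-HIT | VC [14, 10, 18]
  [14] addr=0x2a blk=10 s=2: VC-HIT | VC [14, 6, 18]
  [15] addr=0x19 blk=6 s=2: VC-HIT | VC [14, 10, 18]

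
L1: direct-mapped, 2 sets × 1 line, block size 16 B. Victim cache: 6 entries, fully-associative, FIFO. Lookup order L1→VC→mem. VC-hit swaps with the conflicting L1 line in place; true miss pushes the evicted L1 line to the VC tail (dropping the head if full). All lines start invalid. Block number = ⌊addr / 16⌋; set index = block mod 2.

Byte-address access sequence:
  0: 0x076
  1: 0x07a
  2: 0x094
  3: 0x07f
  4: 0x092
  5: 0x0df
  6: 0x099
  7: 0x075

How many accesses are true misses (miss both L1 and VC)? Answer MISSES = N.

#0 0x76→b7/s1 MISS; vc=[]
#1 0x7a→b7/s1 L1-HIT; vc=[]
#2 0x94→b9/s1 MISS; vc=[7]
#3 0x7f→b7/s1 VC-HIT; vc=[9]
#4 0x92→b9/s1 VC-HIT; vc=[7]
#5 0xdf→b13/s1 MISS; vc=[7,9]
#6 0x99→b9/s1 VC-HIT; vc=[7,13]
#7 0x75→b7/s1 VC-HIT; vc=[9,13]

MISSES = 3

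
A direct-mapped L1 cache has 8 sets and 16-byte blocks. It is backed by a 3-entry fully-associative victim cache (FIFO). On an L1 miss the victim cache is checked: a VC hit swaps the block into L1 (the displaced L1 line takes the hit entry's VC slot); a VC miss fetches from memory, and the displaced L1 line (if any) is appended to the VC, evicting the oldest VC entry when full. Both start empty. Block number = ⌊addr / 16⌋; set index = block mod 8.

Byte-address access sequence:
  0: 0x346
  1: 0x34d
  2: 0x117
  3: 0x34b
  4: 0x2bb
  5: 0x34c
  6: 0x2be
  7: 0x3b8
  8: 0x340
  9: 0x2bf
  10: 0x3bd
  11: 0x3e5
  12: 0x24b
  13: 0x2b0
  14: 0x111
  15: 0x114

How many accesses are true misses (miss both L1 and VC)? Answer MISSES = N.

  [0] addr=0x346 blk=52 s=4: MISS | VC []
  [1] addr=0x34d blk=52 s=4: L1-HIT | VC []
  [2] addr=0x117 blk=17 s=1: MISS | VC []
  [3] addr=0x34b blk=52 s=4: L1-HIT | VC []
  [4] addr=0x2bb blk=43 s=3: MISS | VC []
  [5] addr=0x34c blk=52 s=4: L1-HIT | VC []
  [6] addr=0x2be blk=43 s=3: L1-HIT | VC []
  [7] addr=0x3b8 blk=59 s=3: MISS | VC [43]
  [8] addr=0x340 blk=52 s=4: L1-HIT | VC [43]
  [9] addr=0x2bf blk=43 s=3: VC-HIT | VC [59]
  [10] addr=0x3bd blk=59 s=3: VC-HIT | VC [43]
  [11] addr=0x3e5 blk=62 s=6: MISS | VC [43]
  [12] addr=0x24b blk=36 s=4: MISS | VC [43, 52]
  [13] addr=0x2b0 blk=43 s=3: VC-HIT | VC [59, 52]
  [14] addr=0x111 blk=17 s=1: L1-HIT | VC [59, 52]
  [15] addr=0x114 blk=17 s=1: L1-HIT | VC [59, 52]

MISSES = 6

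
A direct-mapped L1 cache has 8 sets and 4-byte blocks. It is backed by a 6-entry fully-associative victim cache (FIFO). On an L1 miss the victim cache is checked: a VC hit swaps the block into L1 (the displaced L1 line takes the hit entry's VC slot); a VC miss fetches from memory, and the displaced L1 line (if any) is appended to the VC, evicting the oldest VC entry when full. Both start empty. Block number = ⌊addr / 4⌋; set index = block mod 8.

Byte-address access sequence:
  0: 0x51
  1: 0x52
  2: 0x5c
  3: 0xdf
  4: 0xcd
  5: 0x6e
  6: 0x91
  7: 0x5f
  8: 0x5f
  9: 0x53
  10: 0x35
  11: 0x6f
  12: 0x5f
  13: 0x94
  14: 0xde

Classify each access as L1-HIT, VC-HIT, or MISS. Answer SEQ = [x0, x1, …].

SEQ = [MISS, L1-HIT, MISS, MISS, MISS, MISS, MISS, VC-HIT, L1-HIT, VC-HIT, MISS, L1-HIT, L1-HIT, MISS, VC-HIT]

#0 0x51→b20/s4 MISS; vc=[]
#1 0x52→b20/s4 L1-HIT; vc=[]
#2 0x5c→b23/s7 MISS; vc=[]
#3 0xdf→b55/s7 MISS; vc=[23]
#4 0xcd→b51/s3 MISS; vc=[23]
#5 0x6e→b27/s3 MISS; vc=[23,51]
#6 0x91→b36/s4 MISS; vc=[23,51,20]
#7 0x5f→b23/s7 VC-HIT; vc=[55,51,20]
#8 0x5f→b23/s7 L1-HIT; vc=[55,51,20]
#9 0x53→b20/s4 VC-HIT; vc=[55,51,36]
#10 0x35→b13/s5 MISS; vc=[55,51,36]
#11 0x6f→b27/s3 L1-HIT; vc=[55,51,36]
#12 0x5f→b23/s7 L1-HIT; vc=[55,51,36]
#13 0x94→b37/s5 MISS; vc=[55,51,36,13]
#14 0xde→b55/s7 VC-HIT; vc=[23,51,36,13]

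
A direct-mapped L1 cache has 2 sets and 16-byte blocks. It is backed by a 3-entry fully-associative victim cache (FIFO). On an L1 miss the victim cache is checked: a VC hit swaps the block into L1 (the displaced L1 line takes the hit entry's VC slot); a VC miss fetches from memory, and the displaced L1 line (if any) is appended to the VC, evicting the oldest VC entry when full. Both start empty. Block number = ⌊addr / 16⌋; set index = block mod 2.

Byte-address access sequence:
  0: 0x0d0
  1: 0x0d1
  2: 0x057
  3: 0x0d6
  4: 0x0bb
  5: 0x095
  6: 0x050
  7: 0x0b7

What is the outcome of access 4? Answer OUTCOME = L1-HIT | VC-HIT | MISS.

#0 0xd0→b13/s1 MISS; vc=[]
#1 0xd1→b13/s1 L1-HIT; vc=[]
#2 0x57→b5/s1 MISS; vc=[13]
#3 0xd6→b13/s1 VC-HIT; vc=[5]
#4 0xbb→b11/s1 MISS; vc=[5,13]
#5 0x95→b9/s1 MISS; vc=[5,13,11]
#6 0x50→b5/s1 VC-HIT; vc=[9,13,11]
#7 0xb7→b11/s1 VC-HIT; vc=[9,13,5]

OUTCOME = MISS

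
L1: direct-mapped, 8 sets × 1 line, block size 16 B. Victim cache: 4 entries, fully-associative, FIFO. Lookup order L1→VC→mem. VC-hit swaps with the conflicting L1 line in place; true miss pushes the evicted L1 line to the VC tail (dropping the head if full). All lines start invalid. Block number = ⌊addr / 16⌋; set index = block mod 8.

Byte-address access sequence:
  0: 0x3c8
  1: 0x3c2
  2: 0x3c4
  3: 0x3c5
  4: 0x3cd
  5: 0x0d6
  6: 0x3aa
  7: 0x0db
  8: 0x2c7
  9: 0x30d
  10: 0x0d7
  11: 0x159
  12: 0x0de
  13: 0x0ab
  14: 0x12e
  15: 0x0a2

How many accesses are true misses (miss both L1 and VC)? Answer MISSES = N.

#0 0x3c8→b60/s4 MISS; vc=[]
#1 0x3c2→b60/s4 L1-HIT; vc=[]
#2 0x3c4→b60/s4 L1-HIT; vc=[]
#3 0x3c5→b60/s4 L1-HIT; vc=[]
#4 0x3cd→b60/s4 L1-HIT; vc=[]
#5 0xd6→b13/s5 MISS; vc=[]
#6 0x3aa→b58/s2 MISS; vc=[]
#7 0xdb→b13/s5 L1-HIT; vc=[]
#8 0x2c7→b44/s4 MISS; vc=[60]
#9 0x30d→b48/s0 MISS; vc=[60]
#10 0xd7→b13/s5 L1-HIT; vc=[60]
#11 0x159→b21/s5 MISS; vc=[60,13]
#12 0xde→b13/s5 VC-HIT; vc=[60,21]
#13 0xab→b10/s2 MISS; vc=[60,21,58]
#14 0x12e→b18/s2 MISS; vc=[60,21,58,10]
#15 0xa2→b10/s2 VC-HIT; vc=[60,21,58,18]

MISSES = 8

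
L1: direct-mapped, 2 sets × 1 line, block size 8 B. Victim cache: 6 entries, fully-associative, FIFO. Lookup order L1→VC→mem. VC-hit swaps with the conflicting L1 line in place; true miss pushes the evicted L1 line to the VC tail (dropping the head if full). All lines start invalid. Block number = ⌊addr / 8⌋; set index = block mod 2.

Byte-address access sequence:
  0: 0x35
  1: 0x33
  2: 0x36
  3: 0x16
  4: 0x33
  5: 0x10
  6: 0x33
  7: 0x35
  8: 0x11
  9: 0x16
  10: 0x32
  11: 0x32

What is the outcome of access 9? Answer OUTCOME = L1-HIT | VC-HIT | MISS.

OUTCOME = L1-HIT

#0 0x35→b6/s0 MISS; vc=[]
#1 0x33→b6/s0 L1-HIT; vc=[]
#2 0x36→b6/s0 L1-HIT; vc=[]
#3 0x16→b2/s0 MISS; vc=[6]
#4 0x33→b6/s0 VC-HIT; vc=[2]
#5 0x10→b2/s0 VC-HIT; vc=[6]
#6 0x33→b6/s0 VC-HIT; vc=[2]
#7 0x35→b6/s0 L1-HIT; vc=[2]
#8 0x11→b2/s0 VC-HIT; vc=[6]
#9 0x16→b2/s0 L1-HIT; vc=[6]
#10 0x32→b6/s0 VC-HIT; vc=[2]
#11 0x32→b6/s0 L1-HIT; vc=[2]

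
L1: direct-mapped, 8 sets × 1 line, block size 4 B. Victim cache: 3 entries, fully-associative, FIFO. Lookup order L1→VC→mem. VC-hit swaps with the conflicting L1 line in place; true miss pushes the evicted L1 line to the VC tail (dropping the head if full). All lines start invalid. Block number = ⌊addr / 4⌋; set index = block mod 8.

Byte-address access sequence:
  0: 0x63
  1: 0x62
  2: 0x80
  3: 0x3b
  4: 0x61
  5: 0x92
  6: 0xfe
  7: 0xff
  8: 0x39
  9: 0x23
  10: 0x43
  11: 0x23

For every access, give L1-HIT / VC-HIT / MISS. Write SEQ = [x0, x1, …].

SEQ = [MISS, L1-HIT, MISS, MISS, VC-HIT, MISS, MISS, L1-HIT, L1-HIT, MISS, MISS, VC-HIT]

#0 0x63→b24/s0 MISS; vc=[]
#1 0x62→b24/s0 L1-HIT; vc=[]
#2 0x80→b32/s0 MISS; vc=[24]
#3 0x3b→b14/s6 MISS; vc=[24]
#4 0x61→b24/s0 VC-HIT; vc=[32]
#5 0x92→b36/s4 MISS; vc=[32]
#6 0xfe→b63/s7 MISS; vc=[32]
#7 0xff→b63/s7 L1-HIT; vc=[32]
#8 0x39→b14/s6 L1-HIT; vc=[32]
#9 0x23→b8/s0 MISS; vc=[32,24]
#10 0x43→b16/s0 MISS; vc=[32,24,8]
#11 0x23→b8/s0 VC-HIT; vc=[32,24,16]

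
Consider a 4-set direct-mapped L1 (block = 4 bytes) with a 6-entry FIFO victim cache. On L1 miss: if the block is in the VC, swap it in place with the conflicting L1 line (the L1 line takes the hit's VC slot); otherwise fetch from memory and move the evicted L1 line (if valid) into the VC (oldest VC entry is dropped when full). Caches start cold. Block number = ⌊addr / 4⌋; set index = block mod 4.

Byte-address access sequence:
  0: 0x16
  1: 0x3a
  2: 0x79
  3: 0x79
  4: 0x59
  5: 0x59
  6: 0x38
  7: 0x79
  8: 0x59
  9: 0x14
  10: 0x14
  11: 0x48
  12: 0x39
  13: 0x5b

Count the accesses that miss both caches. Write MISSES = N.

MISSES = 5

0: 0x16 (blk 5, set 1) → MISS  vc=[]
1: 0x3a (blk 14, set 2) → MISS  vc=[]
2: 0x79 (blk 30, set 2) → MISS  vc=[14]
3: 0x79 (blk 30, set 2) → L1-HIT  vc=[14]
4: 0x59 (blk 22, set 2) → MISS  vc=[14, 30]
5: 0x59 (blk 22, set 2) → L1-HIT  vc=[14, 30]
6: 0x38 (blk 14, set 2) → VC-HIT  vc=[22, 30]
7: 0x79 (blk 30, set 2) → VC-HIT  vc=[22, 14]
8: 0x59 (blk 22, set 2) → VC-HIT  vc=[30, 14]
9: 0x14 (blk 5, set 1) → L1-HIT  vc=[30, 14]
10: 0x14 (blk 5, set 1) → L1-HIT  vc=[30, 14]
11: 0x48 (blk 18, set 2) → MISS  vc=[30, 14, 22]
12: 0x39 (blk 14, set 2) → VC-HIT  vc=[30, 18, 22]
13: 0x5b (blk 22, set 2) → VC-HIT  vc=[30, 18, 14]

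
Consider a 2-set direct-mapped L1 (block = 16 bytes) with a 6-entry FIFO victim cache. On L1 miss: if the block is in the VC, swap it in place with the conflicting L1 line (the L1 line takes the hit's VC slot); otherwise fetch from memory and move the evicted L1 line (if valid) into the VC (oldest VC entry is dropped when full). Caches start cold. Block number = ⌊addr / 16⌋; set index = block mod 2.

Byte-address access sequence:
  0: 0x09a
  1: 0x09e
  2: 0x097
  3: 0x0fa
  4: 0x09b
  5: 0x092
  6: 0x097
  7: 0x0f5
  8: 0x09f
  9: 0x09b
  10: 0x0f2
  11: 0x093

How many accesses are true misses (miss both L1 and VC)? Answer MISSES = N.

0: 0x9a (blk 9, set 1) → MISS  vc=[]
1: 0x9e (blk 9, set 1) → L1-HIT  vc=[]
2: 0x97 (blk 9, set 1) → L1-HIT  vc=[]
3: 0xfa (blk 15, set 1) → MISS  vc=[9]
4: 0x9b (blk 9, set 1) → VC-HIT  vc=[15]
5: 0x92 (blk 9, set 1) → L1-HIT  vc=[15]
6: 0x97 (blk 9, set 1) → L1-HIT  vc=[15]
7: 0xf5 (blk 15, set 1) → VC-HIT  vc=[9]
8: 0x9f (blk 9, set 1) → VC-HIT  vc=[15]
9: 0x9b (blk 9, set 1) → L1-HIT  vc=[15]
10: 0xf2 (blk 15, set 1) → VC-HIT  vc=[9]
11: 0x93 (blk 9, set 1) → VC-HIT  vc=[15]

MISSES = 2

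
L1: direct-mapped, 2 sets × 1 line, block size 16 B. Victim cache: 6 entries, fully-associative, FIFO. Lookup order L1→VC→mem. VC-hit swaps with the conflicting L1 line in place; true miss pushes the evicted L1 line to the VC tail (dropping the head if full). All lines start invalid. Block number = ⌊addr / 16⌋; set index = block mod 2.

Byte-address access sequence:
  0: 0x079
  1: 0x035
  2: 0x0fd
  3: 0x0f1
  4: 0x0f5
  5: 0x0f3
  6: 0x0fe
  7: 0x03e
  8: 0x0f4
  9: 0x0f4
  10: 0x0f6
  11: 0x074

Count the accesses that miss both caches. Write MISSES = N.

  [0] addr=0x79 blk=7 s=1: MISS | VC []
  [1] addr=0x35 blk=3 s=1: MISS | VC [7]
  [2] addr=0xfd blk=15 s=1: MISS | VC [7, 3]
  [3] addr=0xf1 blk=15 s=1: L1-HIT | VC [7, 3]
  [4] addr=0xf5 blk=15 s=1: L1-HIT | VC [7, 3]
  [5] addr=0xf3 blk=15 s=1: L1-HIT | VC [7, 3]
  [6] addr=0xfe blk=15 s=1: L1-HIT | VC [7, 3]
  [7] addr=0x3e blk=3 s=1: VC-HIT | VC [7, 15]
  [8] addr=0xf4 blk=15 s=1: VC-HIT | VC [7, 3]
  [9] addr=0xf4 blk=15 s=1: L1-HIT | VC [7, 3]
  [10] addr=0xf6 blk=15 s=1: L1-HIT | VC [7, 3]
  [11] addr=0x74 blk=7 s=1: VC-HIT | VC [15, 3]

MISSES = 3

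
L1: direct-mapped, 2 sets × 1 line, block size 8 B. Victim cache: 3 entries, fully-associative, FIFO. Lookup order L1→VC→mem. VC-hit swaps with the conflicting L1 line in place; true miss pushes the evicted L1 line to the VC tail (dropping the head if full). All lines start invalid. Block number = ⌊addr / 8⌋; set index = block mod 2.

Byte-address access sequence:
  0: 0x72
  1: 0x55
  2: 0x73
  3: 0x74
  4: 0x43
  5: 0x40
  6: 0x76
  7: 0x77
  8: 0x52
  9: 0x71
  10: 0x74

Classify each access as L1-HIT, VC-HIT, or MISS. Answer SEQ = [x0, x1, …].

SEQ = [MISS, MISS, VC-HIT, L1-HIT, MISS, L1-HIT, VC-HIT, L1-HIT, VC-HIT, VC-HIT, L1-HIT]

0: 0x72 (blk 14, set 0) → MISS  vc=[]
1: 0x55 (blk 10, set 0) → MISS  vc=[14]
2: 0x73 (blk 14, set 0) → VC-HIT  vc=[10]
3: 0x74 (blk 14, set 0) → L1-HIT  vc=[10]
4: 0x43 (blk 8, set 0) → MISS  vc=[10, 14]
5: 0x40 (blk 8, set 0) → L1-HIT  vc=[10, 14]
6: 0x76 (blk 14, set 0) → VC-HIT  vc=[10, 8]
7: 0x77 (blk 14, set 0) → L1-HIT  vc=[10, 8]
8: 0x52 (blk 10, set 0) → VC-HIT  vc=[14, 8]
9: 0x71 (blk 14, set 0) → VC-HIT  vc=[10, 8]
10: 0x74 (blk 14, set 0) → L1-HIT  vc=[10, 8]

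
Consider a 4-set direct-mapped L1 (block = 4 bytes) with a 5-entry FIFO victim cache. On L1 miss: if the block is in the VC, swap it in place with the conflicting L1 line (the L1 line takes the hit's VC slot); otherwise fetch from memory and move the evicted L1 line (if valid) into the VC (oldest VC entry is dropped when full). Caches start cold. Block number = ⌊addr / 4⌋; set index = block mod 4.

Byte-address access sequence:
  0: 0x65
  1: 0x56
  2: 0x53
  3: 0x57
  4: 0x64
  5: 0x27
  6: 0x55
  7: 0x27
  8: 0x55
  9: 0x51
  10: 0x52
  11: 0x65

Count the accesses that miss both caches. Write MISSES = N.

MISSES = 4

0: 0x65 (blk 25, set 1) → MISS  vc=[]
1: 0x56 (blk 21, set 1) → MISS  vc=[25]
2: 0x53 (blk 20, set 0) → MISS  vc=[25]
3: 0x57 (blk 21, set 1) → L1-HIT  vc=[25]
4: 0x64 (blk 25, set 1) → VC-HIT  vc=[21]
5: 0x27 (blk 9, set 1) → MISS  vc=[21, 25]
6: 0x55 (blk 21, set 1) → VC-HIT  vc=[9, 25]
7: 0x27 (blk 9, set 1) → VC-HIT  vc=[21, 25]
8: 0x55 (blk 21, set 1) → VC-HIT  vc=[9, 25]
9: 0x51 (blk 20, set 0) → L1-HIT  vc=[9, 25]
10: 0x52 (blk 20, set 0) → L1-HIT  vc=[9, 25]
11: 0x65 (blk 25, set 1) → VC-HIT  vc=[9, 21]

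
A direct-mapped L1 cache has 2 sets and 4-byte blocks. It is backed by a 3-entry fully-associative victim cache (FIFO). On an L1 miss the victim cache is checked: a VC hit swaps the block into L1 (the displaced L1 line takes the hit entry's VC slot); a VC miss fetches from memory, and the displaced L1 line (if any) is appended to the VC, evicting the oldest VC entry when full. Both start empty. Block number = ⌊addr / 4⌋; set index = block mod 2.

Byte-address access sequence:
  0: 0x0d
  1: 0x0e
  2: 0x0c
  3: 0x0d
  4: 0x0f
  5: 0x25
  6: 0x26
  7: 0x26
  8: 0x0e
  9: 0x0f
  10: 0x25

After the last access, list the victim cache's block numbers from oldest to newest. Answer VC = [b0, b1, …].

  [0] addr=0xd blk=3 s=1: MISS | VC []
  [1] addr=0xe blk=3 s=1: L1-HIT | VC []
  [2] addr=0xc blk=3 s=1: L1-HIT | VC []
  [3] addr=0xd blk=3 s=1: L1-HIT | VC []
  [4] addr=0xf blk=3 s=1: L1-HIT | VC []
  [5] addr=0x25 blk=9 s=1: MISS | VC [3]
  [6] addr=0x26 blk=9 s=1: L1-HIT | VC [3]
  [7] addr=0x26 blk=9 s=1: L1-HIT | VC [3]
  [8] addr=0xe blk=3 s=1: VC-HIT | VC [9]
  [9] addr=0xf blk=3 s=1: L1-HIT | VC [9]
  [10] addr=0x25 blk=9 s=1: VC-HIT | VC [3]

VC = [3]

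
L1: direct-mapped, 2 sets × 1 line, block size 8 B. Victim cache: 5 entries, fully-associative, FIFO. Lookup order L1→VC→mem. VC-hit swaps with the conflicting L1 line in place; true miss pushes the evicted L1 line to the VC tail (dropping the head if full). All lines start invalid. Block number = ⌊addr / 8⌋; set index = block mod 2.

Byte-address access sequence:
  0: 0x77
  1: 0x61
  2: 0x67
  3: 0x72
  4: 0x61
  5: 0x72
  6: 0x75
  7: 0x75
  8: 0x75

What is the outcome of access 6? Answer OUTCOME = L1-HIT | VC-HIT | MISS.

OUTCOME = L1-HIT

#0 0x77→b14/s0 MISS; vc=[]
#1 0x61→b12/s0 MISS; vc=[14]
#2 0x67→b12/s0 L1-HIT; vc=[14]
#3 0x72→b14/s0 VC-HIT; vc=[12]
#4 0x61→b12/s0 VC-HIT; vc=[14]
#5 0x72→b14/s0 VC-HIT; vc=[12]
#6 0x75→b14/s0 L1-HIT; vc=[12]
#7 0x75→b14/s0 L1-HIT; vc=[12]
#8 0x75→b14/s0 L1-HIT; vc=[12]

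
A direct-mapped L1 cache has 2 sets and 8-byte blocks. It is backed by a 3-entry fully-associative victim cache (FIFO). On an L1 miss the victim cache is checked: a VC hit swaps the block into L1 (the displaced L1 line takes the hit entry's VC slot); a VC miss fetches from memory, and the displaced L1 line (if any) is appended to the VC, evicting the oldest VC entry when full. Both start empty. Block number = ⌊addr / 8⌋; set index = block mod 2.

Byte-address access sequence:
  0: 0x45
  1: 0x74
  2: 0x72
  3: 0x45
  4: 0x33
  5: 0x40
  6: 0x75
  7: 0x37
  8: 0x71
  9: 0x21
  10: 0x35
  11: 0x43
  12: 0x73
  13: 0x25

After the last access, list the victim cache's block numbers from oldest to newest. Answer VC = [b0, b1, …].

VC = [6, 14, 8]

#0 0x45→b8/s0 MISS; vc=[]
#1 0x74→b14/s0 MISS; vc=[8]
#2 0x72→b14/s0 L1-HIT; vc=[8]
#3 0x45→b8/s0 VC-HIT; vc=[14]
#4 0x33→b6/s0 MISS; vc=[14,8]
#5 0x40→b8/s0 VC-HIT; vc=[14,6]
#6 0x75→b14/s0 VC-HIT; vc=[8,6]
#7 0x37→b6/s0 VC-HIT; vc=[8,14]
#8 0x71→b14/s0 VC-HIT; vc=[8,6]
#9 0x21→b4/s0 MISS; vc=[8,6,14]
#10 0x35→b6/s0 VC-HIT; vc=[8,4,14]
#11 0x43→b8/s0 VC-HIT; vc=[6,4,14]
#12 0x73→b14/s0 VC-HIT; vc=[6,4,8]
#13 0x25→b4/s0 VC-HIT; vc=[6,14,8]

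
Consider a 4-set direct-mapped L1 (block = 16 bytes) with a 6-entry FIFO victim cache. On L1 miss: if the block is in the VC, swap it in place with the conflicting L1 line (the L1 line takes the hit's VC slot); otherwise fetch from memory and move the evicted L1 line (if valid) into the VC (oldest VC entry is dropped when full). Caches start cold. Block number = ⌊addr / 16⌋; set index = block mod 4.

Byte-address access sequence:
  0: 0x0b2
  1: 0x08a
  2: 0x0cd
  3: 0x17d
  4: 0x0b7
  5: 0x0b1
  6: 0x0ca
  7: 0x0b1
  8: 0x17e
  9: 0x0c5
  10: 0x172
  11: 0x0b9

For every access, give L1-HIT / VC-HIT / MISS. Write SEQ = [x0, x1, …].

  [0] addr=0xb2 blk=11 s=3: MISS | VC []
  [1] addr=0x8a blk=8 s=0: MISS | VC []
  [2] addr=0xcd blk=12 s=0: MISS | VC [8]
  [3] addr=0x17d blk=23 s=3: MISS | VC [8, 11]
  [4] addr=0xb7 blk=11 s=3: VC-HIT | VC [8, 23]
  [5] addr=0xb1 blk=11 s=3: L1-HIT | VC [8, 23]
  [6] addr=0xca blk=12 s=0: L1-HIT | VC [8, 23]
  [7] addr=0xb1 blk=11 s=3: L1-HIT | VC [8, 23]
  [8] addr=0x17e blk=23 s=3: VC-HIT | VC [8, 11]
  [9] addr=0xc5 blk=12 s=0: L1-HIT | VC [8, 11]
  [10] addr=0x172 blk=23 s=3: L1-HIT | VC [8, 11]
  [11] addr=0xb9 blk=11 s=3: VC-HIT | VC [8, 23]

SEQ = [MISS, MISS, MISS, MISS, VC-HIT, L1-HIT, L1-HIT, L1-HIT, VC-HIT, L1-HIT, L1-HIT, VC-HIT]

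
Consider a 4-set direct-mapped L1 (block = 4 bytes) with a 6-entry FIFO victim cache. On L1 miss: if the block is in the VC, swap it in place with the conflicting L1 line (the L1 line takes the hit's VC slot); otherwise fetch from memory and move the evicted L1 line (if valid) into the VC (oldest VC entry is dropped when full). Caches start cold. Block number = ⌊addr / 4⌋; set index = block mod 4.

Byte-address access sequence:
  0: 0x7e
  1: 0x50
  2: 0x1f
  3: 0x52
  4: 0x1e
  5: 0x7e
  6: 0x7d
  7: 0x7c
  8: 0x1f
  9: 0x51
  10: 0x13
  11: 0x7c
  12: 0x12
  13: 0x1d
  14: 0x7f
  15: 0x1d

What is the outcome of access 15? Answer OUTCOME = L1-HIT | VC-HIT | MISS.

OUTCOME = VC-HIT

  [0] addr=0x7e blk=31 s=3: MISS | VC []
  [1] addr=0x50 blk=20 s=0: MISS | VC []
  [2] addr=0x1f blk=7 s=3: MISS | VC [31]
  [3] addr=0x52 blk=20 s=0: L1-HIT | VC [31]
  [4] addr=0x1e blk=7 s=3: L1-HIT | VC [31]
  [5] addr=0x7e blk=31 s=3: VC-HIT | VC [7]
  [6] addr=0x7d blk=31 s=3: L1-HIT | VC [7]
  [7] addr=0x7c blk=31 s=3: L1-HIT | VC [7]
  [8] addr=0x1f blk=7 s=3: VC-HIT | VC [31]
  [9] addr=0x51 blk=20 s=0: L1-HIT | VC [31]
  [10] addr=0x13 blk=4 s=0: MISS | VC [31, 20]
  [11] addr=0x7c blk=31 s=3: VC-HIT | VC [7, 20]
  [12] addr=0x12 blk=4 s=0: L1-HIT | VC [7, 20]
  [13] addr=0x1d blk=7 s=3: VC-HIT | VC [31, 20]
  [14] addr=0x7f blk=31 s=3: VC-HIT | VC [7, 20]
  [15] addr=0x1d blk=7 s=3: VC-HIT | VC [31, 20]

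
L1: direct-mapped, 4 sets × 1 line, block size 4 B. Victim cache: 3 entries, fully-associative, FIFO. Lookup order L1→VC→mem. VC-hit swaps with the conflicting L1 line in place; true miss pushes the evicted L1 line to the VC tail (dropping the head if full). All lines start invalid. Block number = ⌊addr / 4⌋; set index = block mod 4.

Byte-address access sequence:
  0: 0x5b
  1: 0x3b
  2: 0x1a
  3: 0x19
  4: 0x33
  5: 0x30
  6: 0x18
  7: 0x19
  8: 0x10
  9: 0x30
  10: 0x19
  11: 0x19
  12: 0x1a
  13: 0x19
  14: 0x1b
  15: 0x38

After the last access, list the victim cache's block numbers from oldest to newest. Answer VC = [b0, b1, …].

0: 0x5b (blk 22, set 2) → MISS  vc=[]
1: 0x3b (blk 14, set 2) → MISS  vc=[22]
2: 0x1a (blk 6, set 2) → MISS  vc=[22, 14]
3: 0x19 (blk 6, set 2) → L1-HIT  vc=[22, 14]
4: 0x33 (blk 12, set 0) → MISS  vc=[22, 14]
5: 0x30 (blk 12, set 0) → L1-HIT  vc=[22, 14]
6: 0x18 (blk 6, set 2) → L1-HIT  vc=[22, 14]
7: 0x19 (blk 6, set 2) → L1-HIT  vc=[22, 14]
8: 0x10 (blk 4, set 0) → MISS  vc=[22, 14, 12]
9: 0x30 (blk 12, set 0) → VC-HIT  vc=[22, 14, 4]
10: 0x19 (blk 6, set 2) → L1-HIT  vc=[22, 14, 4]
11: 0x19 (blk 6, set 2) → L1-HIT  vc=[22, 14, 4]
12: 0x1a (blk 6, set 2) → L1-HIT  vc=[22, 14, 4]
13: 0x19 (blk 6, set 2) → L1-HIT  vc=[22, 14, 4]
14: 0x1b (blk 6, set 2) → L1-HIT  vc=[22, 14, 4]
15: 0x38 (blk 14, set 2) → VC-HIT  vc=[22, 6, 4]

VC = [22, 6, 4]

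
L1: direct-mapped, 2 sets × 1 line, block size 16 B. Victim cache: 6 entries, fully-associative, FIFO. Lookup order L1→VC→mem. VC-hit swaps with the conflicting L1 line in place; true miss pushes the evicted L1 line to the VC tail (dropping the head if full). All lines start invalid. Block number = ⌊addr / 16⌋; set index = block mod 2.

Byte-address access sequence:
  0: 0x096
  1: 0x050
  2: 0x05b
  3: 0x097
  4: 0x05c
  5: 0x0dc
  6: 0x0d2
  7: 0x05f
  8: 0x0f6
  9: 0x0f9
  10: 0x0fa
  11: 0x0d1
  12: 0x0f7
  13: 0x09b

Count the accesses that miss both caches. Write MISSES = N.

  [0] addr=0x96 blk=9 s=1: MISS | VC []
  [1] addr=0x50 blk=5 s=1: MISS | VC [9]
  [2] addr=0x5b blk=5 s=1: L1-HIT | VC [9]
  [3] addr=0x97 blk=9 s=1: VC-HIT | VC [5]
  [4] addr=0x5c blk=5 s=1: VC-HIT | VC [9]
  [5] addr=0xdc blk=13 s=1: MISS | VC [9, 5]
  [6] addr=0xd2 blk=13 s=1: L1-HIT | VC [9, 5]
  [7] addr=0x5f blk=5 s=1: VC-HIT | VC [9, 13]
  [8] addr=0xf6 blk=15 s=1: MISS | VC [9, 13, 5]
  [9] addr=0xf9 blk=15 s=1: L1-HIT | VC [9, 13, 5]
  [10] addr=0xfa blk=15 s=1: L1-HIT | VC [9, 13, 5]
  [11] addr=0xd1 blk=13 s=1: VC-HIT | VC [9, 15, 5]
  [12] addr=0xf7 blk=15 s=1: VC-HIT | VC [9, 13, 5]
  [13] addr=0x9b blk=9 s=1: VC-HIT | VC [15, 13, 5]

MISSES = 4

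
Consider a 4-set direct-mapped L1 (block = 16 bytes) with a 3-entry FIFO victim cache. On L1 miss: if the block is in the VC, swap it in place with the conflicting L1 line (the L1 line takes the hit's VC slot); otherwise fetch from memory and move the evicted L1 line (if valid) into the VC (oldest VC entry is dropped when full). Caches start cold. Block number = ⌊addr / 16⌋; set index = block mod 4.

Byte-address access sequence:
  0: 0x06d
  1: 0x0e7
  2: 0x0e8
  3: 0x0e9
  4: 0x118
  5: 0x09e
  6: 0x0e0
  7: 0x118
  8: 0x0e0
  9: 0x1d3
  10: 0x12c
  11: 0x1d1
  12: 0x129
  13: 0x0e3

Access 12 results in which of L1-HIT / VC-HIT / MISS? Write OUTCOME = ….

#0 0x6d→b6/s2 MISS; vc=[]
#1 0xe7→b14/s2 MISS; vc=[6]
#2 0xe8→b14/s2 L1-HIT; vc=[6]
#3 0xe9→b14/s2 L1-HIT; vc=[6]
#4 0x118→b17/s1 MISS; vc=[6]
#5 0x9e→b9/s1 MISS; vc=[6,17]
#6 0xe0→b14/s2 L1-HIT; vc=[6,17]
#7 0x118→b17/s1 VC-HIT; vc=[6,9]
#8 0xe0→b14/s2 L1-HIT; vc=[6,9]
#9 0x1d3→b29/s1 MISS; vc=[6,9,17]
#10 0x12c→b18/s2 MISS; vc=[9,17,14]
#11 0x1d1→b29/s1 L1-HIT; vc=[9,17,14]
#12 0x129→b18/s2 L1-HIT; vc=[9,17,14]
#13 0xe3→b14/s2 VC-HIT; vc=[9,17,18]

OUTCOME = L1-HIT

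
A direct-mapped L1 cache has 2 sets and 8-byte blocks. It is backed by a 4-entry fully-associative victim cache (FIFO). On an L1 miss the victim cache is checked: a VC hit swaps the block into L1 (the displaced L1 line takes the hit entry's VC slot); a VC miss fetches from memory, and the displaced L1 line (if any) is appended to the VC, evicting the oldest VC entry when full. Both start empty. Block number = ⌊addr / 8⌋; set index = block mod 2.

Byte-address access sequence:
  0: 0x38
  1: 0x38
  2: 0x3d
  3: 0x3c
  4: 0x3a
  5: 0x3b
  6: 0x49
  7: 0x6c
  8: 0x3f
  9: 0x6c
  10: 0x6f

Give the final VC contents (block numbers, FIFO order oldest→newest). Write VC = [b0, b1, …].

VC = [7, 9]

0: 0x38 (blk 7, set 1) → MISS  vc=[]
1: 0x38 (blk 7, set 1) → L1-HIT  vc=[]
2: 0x3d (blk 7, set 1) → L1-HIT  vc=[]
3: 0x3c (blk 7, set 1) → L1-HIT  vc=[]
4: 0x3a (blk 7, set 1) → L1-HIT  vc=[]
5: 0x3b (blk 7, set 1) → L1-HIT  vc=[]
6: 0x49 (blk 9, set 1) → MISS  vc=[7]
7: 0x6c (blk 13, set 1) → MISS  vc=[7, 9]
8: 0x3f (blk 7, set 1) → VC-HIT  vc=[13, 9]
9: 0x6c (blk 13, set 1) → VC-HIT  vc=[7, 9]
10: 0x6f (blk 13, set 1) → L1-HIT  vc=[7, 9]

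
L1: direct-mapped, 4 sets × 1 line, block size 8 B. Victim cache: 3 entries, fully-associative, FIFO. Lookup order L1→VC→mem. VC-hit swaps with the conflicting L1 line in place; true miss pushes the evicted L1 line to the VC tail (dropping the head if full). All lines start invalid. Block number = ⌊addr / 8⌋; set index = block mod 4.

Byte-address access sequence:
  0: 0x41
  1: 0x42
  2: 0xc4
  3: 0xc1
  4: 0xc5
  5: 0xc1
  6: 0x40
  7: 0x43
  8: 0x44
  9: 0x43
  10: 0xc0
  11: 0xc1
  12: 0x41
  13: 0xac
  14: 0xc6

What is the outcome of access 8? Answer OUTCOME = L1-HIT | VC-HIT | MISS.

OUTCOME = L1-HIT

0: 0x41 (blk 8, set 0) → MISS  vc=[]
1: 0x42 (blk 8, set 0) → L1-HIT  vc=[]
2: 0xc4 (blk 24, set 0) → MISS  vc=[8]
3: 0xc1 (blk 24, set 0) → L1-HIT  vc=[8]
4: 0xc5 (blk 24, set 0) → L1-HIT  vc=[8]
5: 0xc1 (blk 24, set 0) → L1-HIT  vc=[8]
6: 0x40 (blk 8, set 0) → VC-HIT  vc=[24]
7: 0x43 (blk 8, set 0) → L1-HIT  vc=[24]
8: 0x44 (blk 8, set 0) → L1-HIT  vc=[24]
9: 0x43 (blk 8, set 0) → L1-HIT  vc=[24]
10: 0xc0 (blk 24, set 0) → VC-HIT  vc=[8]
11: 0xc1 (blk 24, set 0) → L1-HIT  vc=[8]
12: 0x41 (blk 8, set 0) → VC-HIT  vc=[24]
13: 0xac (blk 21, set 1) → MISS  vc=[24]
14: 0xc6 (blk 24, set 0) → VC-HIT  vc=[8]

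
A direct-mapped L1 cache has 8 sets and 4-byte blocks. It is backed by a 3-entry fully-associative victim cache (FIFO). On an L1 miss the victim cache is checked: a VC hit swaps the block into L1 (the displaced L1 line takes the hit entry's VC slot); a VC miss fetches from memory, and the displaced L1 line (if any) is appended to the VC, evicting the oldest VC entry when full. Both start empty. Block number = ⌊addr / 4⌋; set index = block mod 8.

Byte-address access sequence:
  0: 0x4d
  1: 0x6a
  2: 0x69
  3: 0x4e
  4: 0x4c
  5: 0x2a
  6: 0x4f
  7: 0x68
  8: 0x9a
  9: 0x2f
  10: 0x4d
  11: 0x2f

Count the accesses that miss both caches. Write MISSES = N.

MISSES = 5

#0 0x4d→b19/s3 MISS; vc=[]
#1 0x6a→b26/s2 MISS; vc=[]
#2 0x69→b26/s2 L1-HIT; vc=[]
#3 0x4e→b19/s3 L1-HIT; vc=[]
#4 0x4c→b19/s3 L1-HIT; vc=[]
#5 0x2a→b10/s2 MISS; vc=[26]
#6 0x4f→b19/s3 L1-HIT; vc=[26]
#7 0x68→b26/s2 VC-HIT; vc=[10]
#8 0x9a→b38/s6 MISS; vc=[10]
#9 0x2f→b11/s3 MISS; vc=[10,19]
#10 0x4d→b19/s3 VC-HIT; vc=[10,11]
#11 0x2f→b11/s3 VC-HIT; vc=[10,19]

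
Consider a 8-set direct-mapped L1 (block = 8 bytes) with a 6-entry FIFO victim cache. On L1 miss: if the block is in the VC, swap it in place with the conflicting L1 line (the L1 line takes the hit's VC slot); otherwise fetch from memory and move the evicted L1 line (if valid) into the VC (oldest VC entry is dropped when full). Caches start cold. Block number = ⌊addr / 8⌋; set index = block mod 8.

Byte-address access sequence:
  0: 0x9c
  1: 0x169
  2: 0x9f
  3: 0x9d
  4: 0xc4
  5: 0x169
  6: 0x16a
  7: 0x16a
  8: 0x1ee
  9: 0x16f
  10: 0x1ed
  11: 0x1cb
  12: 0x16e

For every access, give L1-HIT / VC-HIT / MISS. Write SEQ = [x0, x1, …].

SEQ = [MISS, MISS, L1-HIT, L1-HIT, MISS, L1-HIT, L1-HIT, L1-HIT, MISS, VC-HIT, VC-HIT, MISS, VC-HIT]

  [0] addr=0x9c blk=19 s=3: MISS | VC []
  [1] addr=0x169 blk=45 s=5: MISS | VC []
  [2] addr=0x9f blk=19 s=3: L1-HIT | VC []
  [3] addr=0x9d blk=19 s=3: L1-HIT | VC []
  [4] addr=0xc4 blk=24 s=0: MISS | VC []
  [5] addr=0x169 blk=45 s=5: L1-HIT | VC []
  [6] addr=0x16a blk=45 s=5: L1-HIT | VC []
  [7] addr=0x16a blk=45 s=5: L1-HIT | VC []
  [8] addr=0x1ee blk=61 s=5: MISS | VC [45]
  [9] addr=0x16f blk=45 s=5: VC-HIT | VC [61]
  [10] addr=0x1ed blk=61 s=5: VC-HIT | VC [45]
  [11] addr=0x1cb blk=57 s=1: MISS | VC [45]
  [12] addr=0x16e blk=45 s=5: VC-HIT | VC [61]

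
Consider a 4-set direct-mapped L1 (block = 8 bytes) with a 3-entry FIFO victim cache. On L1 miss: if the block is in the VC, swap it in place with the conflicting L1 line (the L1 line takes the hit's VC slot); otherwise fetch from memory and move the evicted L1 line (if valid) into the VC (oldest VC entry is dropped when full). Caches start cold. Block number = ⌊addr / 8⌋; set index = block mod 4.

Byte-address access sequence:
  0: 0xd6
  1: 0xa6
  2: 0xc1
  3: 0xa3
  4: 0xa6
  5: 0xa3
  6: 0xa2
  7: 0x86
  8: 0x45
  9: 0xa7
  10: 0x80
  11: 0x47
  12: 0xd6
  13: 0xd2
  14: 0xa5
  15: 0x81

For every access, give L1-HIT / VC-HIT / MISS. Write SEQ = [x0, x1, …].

#0 0xd6→b26/s2 MISS; vc=[]
#1 0xa6→b20/s0 MISS; vc=[]
#2 0xc1→b24/s0 MISS; vc=[20]
#3 0xa3→b20/s0 VC-HIT; vc=[24]
#4 0xa6→b20/s0 L1-HIT; vc=[24]
#5 0xa3→b20/s0 L1-HIT; vc=[24]
#6 0xa2→b20/s0 L1-HIT; vc=[24]
#7 0x86→b16/s0 MISS; vc=[24,20]
#8 0x45→b8/s0 MISS; vc=[24,20,16]
#9 0xa7→b20/s0 VC-HIT; vc=[24,8,16]
#10 0x80→b16/s0 VC-HIT; vc=[24,8,20]
#11 0x47→b8/s0 VC-HIT; vc=[24,16,20]
#12 0xd6→b26/s2 L1-HIT; vc=[24,16,20]
#13 0xd2→b26/s2 L1-HIT; vc=[24,16,20]
#14 0xa5→b20/s0 VC-HIT; vc=[24,16,8]
#15 0x81→b16/s0 VC-HIT; vc=[24,20,8]

SEQ = [MISS, MISS, MISS, VC-HIT, L1-HIT, L1-HIT, L1-HIT, MISS, MISS, VC-HIT, VC-HIT, VC-HIT, L1-HIT, L1-HIT, VC-HIT, VC-HIT]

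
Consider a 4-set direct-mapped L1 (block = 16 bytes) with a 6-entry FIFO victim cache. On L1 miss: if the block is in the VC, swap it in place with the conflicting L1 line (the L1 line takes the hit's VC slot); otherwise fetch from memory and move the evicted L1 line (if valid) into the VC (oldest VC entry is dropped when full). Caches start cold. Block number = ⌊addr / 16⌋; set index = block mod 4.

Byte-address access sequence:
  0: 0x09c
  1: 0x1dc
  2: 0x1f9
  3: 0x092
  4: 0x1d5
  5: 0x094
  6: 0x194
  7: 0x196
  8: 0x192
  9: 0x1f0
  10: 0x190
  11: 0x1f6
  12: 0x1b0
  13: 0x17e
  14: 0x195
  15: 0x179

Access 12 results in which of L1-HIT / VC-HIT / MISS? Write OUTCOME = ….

  [0] addr=0x9c blk=9 s=1: MISS | VC []
  [1] addr=0x1dc blk=29 s=1: MISS | VC [9]
  [2] addr=0x1f9 blk=31 s=3: MISS | VC [9]
  [3] addr=0x92 blk=9 s=1: VC-HIT | VC [29]
  [4] addr=0x1d5 blk=29 s=1: VC-HIT | VC [9]
  [5] addr=0x94 blk=9 s=1: VC-HIT | VC [29]
  [6] addr=0x194 blk=25 s=1: MISS | VC [29, 9]
  [7] addr=0x196 blk=25 s=1: L1-HIT | VC [29, 9]
  [8] addr=0x192 blk=25 s=1: L1-HIT | VC [29, 9]
  [9] addr=0x1f0 blk=31 s=3: L1-HIT | VC [29, 9]
  [10] addr=0x190 blk=25 s=1: L1-HIT | VC [29, 9]
  [11] addr=0x1f6 blk=31 s=3: L1-HIT | VC [29, 9]
  [12] addr=0x1b0 blk=27 s=3: MISS | VC [29, 9, 31]
  [13] addr=0x17e blk=23 s=3: MISS | VC [29, 9, 31, 27]
  [14] addr=0x195 blk=25 s=1: L1-HIT | VC [29, 9, 31, 27]
  [15] addr=0x179 blk=23 s=3: L1-HIT | VC [29, 9, 31, 27]

OUTCOME = MISS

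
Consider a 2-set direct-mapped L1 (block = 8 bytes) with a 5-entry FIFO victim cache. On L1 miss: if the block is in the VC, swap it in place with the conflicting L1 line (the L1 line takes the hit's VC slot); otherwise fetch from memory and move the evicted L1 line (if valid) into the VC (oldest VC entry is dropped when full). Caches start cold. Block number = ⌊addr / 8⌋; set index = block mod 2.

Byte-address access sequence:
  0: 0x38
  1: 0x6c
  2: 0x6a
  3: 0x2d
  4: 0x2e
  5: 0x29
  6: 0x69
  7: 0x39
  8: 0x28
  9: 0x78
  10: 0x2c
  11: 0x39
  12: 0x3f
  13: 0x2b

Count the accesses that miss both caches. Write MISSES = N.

#0 0x38→b7/s1 MISS; vc=[]
#1 0x6c→b13/s1 MISS; vc=[7]
#2 0x6a→b13/s1 L1-HIT; vc=[7]
#3 0x2d→b5/s1 MISS; vc=[7,13]
#4 0x2e→b5/s1 L1-HIT; vc=[7,13]
#5 0x29→b5/s1 L1-HIT; vc=[7,13]
#6 0x69→b13/s1 VC-HIT; vc=[7,5]
#7 0x39→b7/s1 VC-HIT; vc=[13,5]
#8 0x28→b5/s1 VC-HIT; vc=[13,7]
#9 0x78→b15/s1 MISS; vc=[13,7,5]
#10 0x2c→b5/s1 VC-HIT; vc=[13,7,15]
#11 0x39→b7/s1 VC-HIT; vc=[13,5,15]
#12 0x3f→b7/s1 L1-HIT; vc=[13,5,15]
#13 0x2b→b5/s1 VC-HIT; vc=[13,7,15]

MISSES = 4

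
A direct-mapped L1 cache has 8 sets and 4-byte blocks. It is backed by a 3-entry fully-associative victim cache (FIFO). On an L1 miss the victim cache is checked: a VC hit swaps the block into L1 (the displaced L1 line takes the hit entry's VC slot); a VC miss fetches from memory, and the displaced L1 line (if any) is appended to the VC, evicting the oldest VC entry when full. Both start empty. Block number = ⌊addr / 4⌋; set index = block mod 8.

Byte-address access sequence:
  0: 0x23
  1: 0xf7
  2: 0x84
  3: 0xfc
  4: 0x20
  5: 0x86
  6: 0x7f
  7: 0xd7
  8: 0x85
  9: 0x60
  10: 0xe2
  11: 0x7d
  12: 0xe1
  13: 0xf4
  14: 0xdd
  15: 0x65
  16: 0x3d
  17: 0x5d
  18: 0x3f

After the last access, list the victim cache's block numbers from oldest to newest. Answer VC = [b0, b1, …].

VC = [33, 55, 23]

0: 0x23 (blk 8, set 0) → MISS  vc=[]
1: 0xf7 (blk 61, set 5) → MISS  vc=[]
2: 0x84 (blk 33, set 1) → MISS  vc=[]
3: 0xfc (blk 63, set 7) → MISS  vc=[]
4: 0x20 (blk 8, set 0) → L1-HIT  vc=[]
5: 0x86 (blk 33, set 1) → L1-HIT  vc=[]
6: 0x7f (blk 31, set 7) → MISS  vc=[63]
7: 0xd7 (blk 53, set 5) → MISS  vc=[63, 61]
8: 0x85 (blk 33, set 1) → L1-HIT  vc=[63, 61]
9: 0x60 (blk 24, set 0) → MISS  vc=[63, 61, 8]
10: 0xe2 (blk 56, set 0) → MISS  vc=[61, 8, 24]
11: 0x7d (blk 31, set 7) → L1-HIT  vc=[61, 8, 24]
12: 0xe1 (blk 56, set 0) → L1-HIT  vc=[61, 8, 24]
13: 0xf4 (blk 61, set 5) → VC-HIT  vc=[53, 8, 24]
14: 0xdd (blk 55, set 7) → MISS  vc=[8, 24, 31]
15: 0x65 (blk 25, set 1) → MISS  vc=[24, 31, 33]
16: 0x3d (blk 15, set 7) → MISS  vc=[31, 33, 55]
17: 0x5d (blk 23, set 7) → MISS  vc=[33, 55, 15]
18: 0x3f (blk 15, set 7) → VC-HIT  vc=[33, 55, 23]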